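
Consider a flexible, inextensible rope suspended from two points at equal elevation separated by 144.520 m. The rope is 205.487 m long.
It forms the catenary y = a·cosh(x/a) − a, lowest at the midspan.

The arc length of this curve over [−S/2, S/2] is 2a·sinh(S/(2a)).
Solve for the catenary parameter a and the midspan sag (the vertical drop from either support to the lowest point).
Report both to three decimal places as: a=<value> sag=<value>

seed: a₀ = √(S³/(24(L−S))) = √(144.520³/(24·60.967)) = 45.419139
iter 1: u=1.590959  f(a)=+8.198e+00  f'(a)=-3.429e+00  a ← 45.419139 − (+8.198e+00/-3.429e+00) = 47.810107
iter 2: u=1.511396  f(a)=+6.918e-01  f'(a)=-2.872e+00  a ← 47.810107 − (+6.918e-01/-2.872e+00) = 48.050969
iter 3: u=1.503820  f(a)=+5.930e-03  f'(a)=-2.823e+00  a ← 48.050969 − (+5.930e-03/-2.823e+00) = 48.053070
iter 4: u=1.503754  f(a)=+4.440e-07  f'(a)=-2.823e+00  a ← 48.053070 − (+4.440e-07/-2.823e+00) = 48.053070
iter 5: u=1.503754  f(a)=+5.684e-14  f'(a)=-2.823e+00  a ← 48.053070 − (+5.684e-14/-2.823e+00) = 48.053070
converged: |Δa| < 1e-12 after 5 iterations
sag = a·(cosh(S/(2a)) − 1) = 48.053070·(cosh(1.503754) − 1) = 65.372343
T_max/T_min = cosh(S/(2a)) = 2.360420

a=48.053 sag=65.372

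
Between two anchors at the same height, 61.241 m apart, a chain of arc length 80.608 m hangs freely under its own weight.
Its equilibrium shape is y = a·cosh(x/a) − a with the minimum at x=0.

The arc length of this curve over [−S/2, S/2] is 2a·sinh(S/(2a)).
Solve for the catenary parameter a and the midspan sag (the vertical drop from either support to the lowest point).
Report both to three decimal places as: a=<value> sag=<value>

a=23.215 sag=23.297

seed: a₀ = √(S³/(24(L−S))) = √(61.241³/(24·19.367)) = 22.229342
iter 1: u=1.377481  f(a)=+1.923e+00  f'(a)=-2.096e+00  a ← 22.229342 − (+1.923e+00/-2.096e+00) = 23.146495
iter 2: u=1.322900  f(a)=+1.254e-01  f'(a)=-1.831e+00  a ← 23.146495 − (+1.254e-01/-1.831e+00) = 23.214978
iter 3: u=1.318998  f(a)=+6.157e-04  f'(a)=-1.813e+00  a ← 23.214978 − (+6.157e-04/-1.813e+00) = 23.215318
iter 4: u=1.318978  f(a)=+1.500e-08  f'(a)=-1.813e+00  a ← 23.215318 − (+1.500e-08/-1.813e+00) = 23.215318
iter 5: u=1.318978  f(a)=+1.421e-14  f'(a)=-1.813e+00  a ← 23.215318 − (+1.421e-14/-1.813e+00) = 23.215318
converged: |Δa| < 1e-12 after 5 iterations
sag = a·(cosh(S/(2a)) − 1) = 23.215318·(cosh(1.318978) − 1) = 23.296653
T_max/T_min = cosh(S/(2a)) = 2.003504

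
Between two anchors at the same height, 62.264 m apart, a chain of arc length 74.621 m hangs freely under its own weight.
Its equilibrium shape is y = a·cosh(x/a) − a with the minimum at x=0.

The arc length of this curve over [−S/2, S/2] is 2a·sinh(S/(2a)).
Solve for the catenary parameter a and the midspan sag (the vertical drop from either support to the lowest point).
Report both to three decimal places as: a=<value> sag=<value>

seed: a₀ = √(S³/(24(L−S))) = √(62.264³/(24·12.357)) = 28.529449
iter 1: u=1.091223  f(a)=+7.569e-01  f'(a)=-9.739e-01  a ← 28.529449 − (+7.569e-01/-9.739e-01) = 29.306658
iter 2: u=1.062284  f(a)=+3.203e-02  f'(a)=-8.930e-01  a ← 29.306658 − (+3.203e-02/-8.930e-01) = 29.342528
iter 3: u=1.060986  f(a)=+6.299e-05  f'(a)=-8.895e-01  a ← 29.342528 − (+6.299e-05/-8.895e-01) = 29.342599
iter 4: u=1.060983  f(a)=+2.446e-10  f'(a)=-8.895e-01  a ← 29.342599 − (+2.446e-10/-8.895e-01) = 29.342599
iter 5: u=1.060983  f(a)=-1.421e-14  f'(a)=-8.895e-01  a ← 29.342599 − (-1.421e-14/-8.895e-01) = 29.342599
converged: |Δa| < 1e-12 after 5 iterations
sag = a·(cosh(S/(2a)) − 1) = 29.342599·(cosh(1.060983) − 1) = 18.123826
T_max/T_min = cosh(S/(2a)) = 1.617663

a=29.343 sag=18.124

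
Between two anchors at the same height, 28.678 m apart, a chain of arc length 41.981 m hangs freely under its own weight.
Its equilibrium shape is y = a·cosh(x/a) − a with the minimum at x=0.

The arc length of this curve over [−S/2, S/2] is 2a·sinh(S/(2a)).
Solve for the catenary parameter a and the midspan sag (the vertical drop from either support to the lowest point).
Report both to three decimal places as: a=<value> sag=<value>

seed: a₀ = √(S³/(24(L−S))) = √(28.678³/(24·13.303)) = 8.594940
iter 1: u=1.668307  f(a)=+1.979e+00  f'(a)=-4.047e+00  a ← 8.594940 − (+1.979e+00/-4.047e+00) = 9.083864
iter 2: u=1.578513  f(a)=+1.814e-01  f'(a)=-3.336e+00  a ← 9.083864 − (+1.814e-01/-3.336e+00) = 9.138236
iter 3: u=1.569121  f(a)=+1.864e-03  f'(a)=-3.268e+00  a ← 9.138236 − (+1.864e-03/-3.268e+00) = 9.138807
iter 4: u=1.569023  f(a)=+2.014e-07  f'(a)=-3.267e+00  a ← 9.138807 − (+2.014e-07/-3.267e+00) = 9.138807
iter 5: u=1.569023  f(a)=+0.000e+00  f'(a)=-3.267e+00  a ← 9.138807 − (+0.000e+00/-3.267e+00) = 9.138807
converged: |Δa| < 1e-12 after 5 iterations
sag = a·(cosh(S/(2a)) − 1) = 9.138807·(cosh(1.569023) − 1) = 13.754836
T_max/T_min = cosh(S/(2a)) = 2.505102

a=9.139 sag=13.755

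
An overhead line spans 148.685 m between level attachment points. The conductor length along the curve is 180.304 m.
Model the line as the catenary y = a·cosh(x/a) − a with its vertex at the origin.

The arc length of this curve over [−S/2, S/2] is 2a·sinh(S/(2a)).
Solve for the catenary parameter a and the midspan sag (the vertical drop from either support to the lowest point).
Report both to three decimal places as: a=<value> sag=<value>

seed: a₀ = √(S³/(24(L−S))) = √(148.685³/(24·31.619)) = 65.814419
iter 1: u=1.129578  f(a)=+2.080e+00  f'(a)=-1.089e+00  a ← 65.814419 − (+2.080e+00/-1.089e+00) = 67.723744
iter 2: u=1.097732  f(a)=+9.393e-02  f'(a)=-9.928e-01  a ← 67.723744 − (+9.393e-02/-9.928e-01) = 67.818355
iter 3: u=1.096200  f(a)=+2.117e-04  f'(a)=-9.883e-01  a ← 67.818355 − (+2.117e-04/-9.883e-01) = 67.818569
iter 4: u=1.096197  f(a)=+1.081e-09  f'(a)=-9.883e-01  a ← 67.818569 − (+1.081e-09/-9.883e-01) = 67.818569
iter 5: u=1.096197  f(a)=-2.842e-14  f'(a)=-9.883e-01  a ← 67.818569 − (-2.842e-14/-9.883e-01) = 67.818569
converged: |Δa| < 1e-12 after 5 iterations
sag = a·(cosh(S/(2a)) − 1) = 67.818569·(cosh(1.096197) − 1) = 44.994291
T_max/T_min = cosh(S/(2a)) = 1.663451

a=67.819 sag=44.994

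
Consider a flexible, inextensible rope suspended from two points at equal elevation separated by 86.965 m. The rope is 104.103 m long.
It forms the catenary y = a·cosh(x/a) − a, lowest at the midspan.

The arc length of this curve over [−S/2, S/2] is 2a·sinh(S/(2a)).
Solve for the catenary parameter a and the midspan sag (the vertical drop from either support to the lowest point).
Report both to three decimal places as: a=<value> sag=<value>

a=41.120 sag=25.214

seed: a₀ = √(S³/(24(L−S))) = √(86.965³/(24·17.138)) = 39.988127
iter 1: u=1.087385  f(a)=+1.042e+00  f'(a)=-9.629e-01  a ← 39.988127 − (+1.042e+00/-9.629e-01) = 41.070507
iter 2: u=1.058728  f(a)=+4.381e-02  f'(a)=-8.835e-01  a ← 41.070507 − (+4.381e-02/-8.835e-01) = 41.120100
iter 3: u=1.057451  f(a)=+8.496e-05  f'(a)=-8.800e-01  a ← 41.120100 − (+8.496e-05/-8.800e-01) = 41.120197
iter 4: u=1.057449  f(a)=+3.208e-10  f'(a)=-8.800e-01  a ← 41.120197 − (+3.208e-10/-8.800e-01) = 41.120197
iter 5: u=1.057449  f(a)=+0.000e+00  f'(a)=-8.800e-01  a ← 41.120197 − (+0.000e+00/-8.800e-01) = 41.120197
converged: |Δa| < 1e-12 after 5 iterations
sag = a·(cosh(S/(2a)) − 1) = 41.120197·(cosh(1.057449) − 1) = 25.214027
T_max/T_min = cosh(S/(2a)) = 1.613179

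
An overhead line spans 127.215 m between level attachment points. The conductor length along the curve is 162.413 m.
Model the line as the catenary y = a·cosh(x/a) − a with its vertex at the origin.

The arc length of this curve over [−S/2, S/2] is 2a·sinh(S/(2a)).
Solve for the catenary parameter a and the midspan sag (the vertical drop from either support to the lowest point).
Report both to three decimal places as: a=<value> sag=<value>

a=51.298 sag=44.754

seed: a₀ = √(S³/(24(L−S))) = √(127.215³/(24·35.198)) = 49.367697
iter 1: u=1.288444  f(a)=+3.040e+00  f'(a)=-1.677e+00  a ← 49.367697 − (+3.040e+00/-1.677e+00) = 51.180161
iter 2: u=1.242816  f(a)=+1.754e-01  f'(a)=-1.489e+00  a ← 51.180161 − (+1.754e-01/-1.489e+00) = 51.298000
iter 3: u=1.239961  f(a)=+6.634e-04  f'(a)=-1.477e+00  a ← 51.298000 − (+6.634e-04/-1.477e+00) = 51.298449
iter 4: u=1.239950  f(a)=+9.566e-09  f'(a)=-1.477e+00  a ← 51.298449 − (+9.566e-09/-1.477e+00) = 51.298449
iter 5: u=1.239950  f(a)=-2.842e-14  f'(a)=-1.477e+00  a ← 51.298449 − (-2.842e-14/-1.477e+00) = 51.298449
converged: |Δa| < 1e-12 after 5 iterations
sag = a·(cosh(S/(2a)) − 1) = 51.298449·(cosh(1.239950) − 1) = 44.753758
T_max/T_min = cosh(S/(2a)) = 1.872419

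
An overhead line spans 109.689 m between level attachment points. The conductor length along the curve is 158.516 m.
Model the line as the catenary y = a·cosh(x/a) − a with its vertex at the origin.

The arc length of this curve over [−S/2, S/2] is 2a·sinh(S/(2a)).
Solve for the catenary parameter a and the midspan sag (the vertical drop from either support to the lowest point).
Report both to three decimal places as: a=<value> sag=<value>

seed: a₀ = √(S³/(24(L−S))) = √(109.689³/(24·48.827)) = 33.558997
iter 1: u=1.634271  f(a)=+6.951e+00  f'(a)=-3.765e+00  a ← 33.558997 − (+6.951e+00/-3.765e+00) = 35.405163
iter 2: u=1.549054  f(a)=+6.148e-01  f'(a)=-3.126e+00  a ← 35.405163 − (+6.148e-01/-3.126e+00) = 35.601842
iter 3: u=1.540496  f(a)=+5.841e-03  f'(a)=-3.067e+00  a ← 35.601842 − (+5.841e-03/-3.067e+00) = 35.603747
iter 4: u=1.540414  f(a)=+5.383e-07  f'(a)=-3.066e+00  a ← 35.603747 − (+5.383e-07/-3.066e+00) = 35.603747
iter 5: u=1.540414  f(a)=+0.000e+00  f'(a)=-3.066e+00  a ← 35.603747 − (+0.000e+00/-3.066e+00) = 35.603747
converged: |Δa| < 1e-12 after 5 iterations
sag = a·(cosh(S/(2a)) − 1) = 35.603747·(cosh(1.540414) − 1) = 51.283866
T_max/T_min = cosh(S/(2a)) = 2.440406

a=35.604 sag=51.284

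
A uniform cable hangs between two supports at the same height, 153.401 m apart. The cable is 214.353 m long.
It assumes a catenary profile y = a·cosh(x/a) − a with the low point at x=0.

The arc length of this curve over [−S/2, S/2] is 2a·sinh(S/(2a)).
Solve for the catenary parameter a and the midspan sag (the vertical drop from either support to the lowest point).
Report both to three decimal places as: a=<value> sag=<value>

seed: a₀ = √(S³/(24(L−S))) = √(153.401³/(24·60.952)) = 49.675550
iter 1: u=1.544029  f(a)=+7.692e+00  f'(a)=-3.091e+00  a ← 49.675550 − (+7.692e+00/-3.091e+00) = 52.163947
iter 2: u=1.470374  f(a)=+6.158e-01  f'(a)=-2.614e+00  a ← 52.163947 − (+6.158e-01/-2.614e+00) = 52.399476
iter 3: u=1.463765  f(a)=+4.705e-03  f'(a)=-2.575e+00  a ← 52.399476 − (+4.705e-03/-2.575e+00) = 52.401304
iter 4: u=1.463714  f(a)=+2.793e-07  f'(a)=-2.574e+00  a ← 52.401304 − (+2.793e-07/-2.574e+00) = 52.401304
iter 5: u=1.463714  f(a)=+0.000e+00  f'(a)=-2.574e+00  a ← 52.401304 − (+0.000e+00/-2.574e+00) = 52.401304
converged: |Δa| < 1e-12 after 5 iterations
sag = a·(cosh(S/(2a)) − 1) = 52.401304·(cosh(1.463714) − 1) = 66.899571
T_max/T_min = cosh(S/(2a)) = 2.276678

a=52.401 sag=66.900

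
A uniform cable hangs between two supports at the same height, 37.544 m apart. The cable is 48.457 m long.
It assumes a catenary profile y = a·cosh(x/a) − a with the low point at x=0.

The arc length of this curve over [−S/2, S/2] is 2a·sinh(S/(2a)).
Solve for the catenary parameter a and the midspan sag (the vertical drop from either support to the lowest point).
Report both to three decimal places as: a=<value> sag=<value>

seed: a₀ = √(S³/(24(L−S))) = √(37.544³/(24·10.913)) = 14.214550
iter 1: u=1.320619  f(a)=+9.921e-01  f'(a)=-1.820e+00  a ← 14.214550 − (+9.921e-01/-1.820e+00) = 14.759525
iter 2: u=1.271857  f(a)=+5.991e-02  f'(a)=-1.607e+00  a ← 14.759525 − (+5.991e-02/-1.607e+00) = 14.796813
iter 3: u=1.268652  f(a)=+2.495e-04  f'(a)=-1.593e+00  a ← 14.796813 − (+2.495e-04/-1.593e+00) = 14.796969
iter 4: u=1.268638  f(a)=+4.368e-09  f'(a)=-1.593e+00  a ← 14.796969 − (+4.368e-09/-1.593e+00) = 14.796970
iter 5: u=1.268638  f(a)=+0.000e+00  f'(a)=-1.593e+00  a ← 14.796970 − (+0.000e+00/-1.593e+00) = 14.796970
converged: |Δa| < 1e-12 after 5 iterations
sag = a·(cosh(S/(2a)) − 1) = 14.796970·(cosh(1.268638) − 1) = 13.592650
T_max/T_min = cosh(S/(2a)) = 1.918610

a=14.797 sag=13.593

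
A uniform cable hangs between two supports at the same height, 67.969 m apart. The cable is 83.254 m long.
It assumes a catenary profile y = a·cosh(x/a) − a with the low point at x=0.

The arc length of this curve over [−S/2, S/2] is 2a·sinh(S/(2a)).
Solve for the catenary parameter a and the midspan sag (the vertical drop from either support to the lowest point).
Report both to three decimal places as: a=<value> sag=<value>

a=30.197 sag=21.229

seed: a₀ = √(S³/(24(L−S))) = √(67.969³/(24·15.285)) = 29.256878
iter 1: u=1.161590  f(a)=+1.065e+00  f'(a)=-1.193e+00  a ← 29.256878 − (+1.065e+00/-1.193e+00) = 30.149670
iter 2: u=1.127193  f(a)=+5.069e-02  f'(a)=-1.082e+00  a ← 30.149670 − (+5.069e-02/-1.082e+00) = 30.196531
iter 3: u=1.125444  f(a)=+1.276e-04  f'(a)=-1.076e+00  a ← 30.196531 − (+1.276e-04/-1.076e+00) = 30.196650
iter 4: u=1.125439  f(a)=+8.122e-10  f'(a)=-1.076e+00  a ← 30.196650 − (+8.122e-10/-1.076e+00) = 30.196650
iter 5: u=1.125439  f(a)=+0.000e+00  f'(a)=-1.076e+00  a ← 30.196650 − (+0.000e+00/-1.076e+00) = 30.196650
converged: |Δa| < 1e-12 after 5 iterations
sag = a·(cosh(S/(2a)) − 1) = 30.196650·(cosh(1.125439) − 1) = 21.229460
T_max/T_min = cosh(S/(2a)) = 1.703040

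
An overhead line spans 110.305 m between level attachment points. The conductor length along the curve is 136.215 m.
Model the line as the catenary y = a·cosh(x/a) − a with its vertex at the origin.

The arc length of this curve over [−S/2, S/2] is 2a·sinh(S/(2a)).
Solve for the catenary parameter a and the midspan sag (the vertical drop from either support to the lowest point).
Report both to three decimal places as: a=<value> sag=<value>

seed: a₀ = √(S³/(24(L−S))) = √(110.305³/(24·25.910)) = 46.457247
iter 1: u=1.187167  f(a)=+1.888e+00  f'(a)=-1.281e+00  a ← 46.457247 − (+1.888e+00/-1.281e+00) = 47.931615
iter 2: u=1.150650  f(a)=+9.362e-02  f'(a)=-1.157e+00  a ← 47.931615 − (+9.362e-02/-1.157e+00) = 48.012557
iter 3: u=1.148710  f(a)=+2.567e-04  f'(a)=-1.150e+00  a ← 48.012557 − (+2.567e-04/-1.150e+00) = 48.012780
iter 4: u=1.148705  f(a)=+1.941e-09  f'(a)=-1.150e+00  a ← 48.012780 − (+1.941e-09/-1.150e+00) = 48.012780
iter 5: u=1.148705  f(a)=+0.000e+00  f'(a)=-1.150e+00  a ← 48.012780 − (+0.000e+00/-1.150e+00) = 48.012780
converged: |Δa| < 1e-12 after 5 iterations
sag = a·(cosh(S/(2a)) − 1) = 48.012780·(cosh(1.148705) − 1) = 35.317038
T_max/T_min = cosh(S/(2a)) = 1.735576

a=48.013 sag=35.317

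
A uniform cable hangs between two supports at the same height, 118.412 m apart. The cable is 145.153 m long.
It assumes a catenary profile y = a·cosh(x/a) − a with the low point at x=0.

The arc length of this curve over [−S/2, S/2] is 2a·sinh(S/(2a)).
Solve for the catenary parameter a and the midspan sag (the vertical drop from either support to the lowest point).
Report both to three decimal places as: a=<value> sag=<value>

seed: a₀ = √(S³/(24(L−S))) = √(118.412³/(24·26.741)) = 50.862667
iter 1: u=1.164036  f(a)=+1.871e+00  f'(a)=-1.201e+00  a ← 50.862667 − (+1.871e+00/-1.201e+00) = 52.420676
iter 2: u=1.129440  f(a)=+8.942e-02  f'(a)=-1.089e+00  a ← 52.420676 − (+8.942e-02/-1.089e+00) = 52.502809
iter 3: u=1.127673  f(a)=+2.269e-04  f'(a)=-1.083e+00  a ← 52.502809 − (+2.269e-04/-1.083e+00) = 52.503018
iter 4: u=1.127669  f(a)=+1.469e-09  f'(a)=-1.083e+00  a ← 52.503018 − (+1.469e-09/-1.083e+00) = 52.503018
iter 5: u=1.127669  f(a)=-2.842e-14  f'(a)=-1.083e+00  a ← 52.503018 − (-2.842e-14/-1.083e+00) = 52.503018
converged: |Δa| < 1e-12 after 5 iterations
sag = a·(cosh(S/(2a)) − 1) = 52.503018·(cosh(1.127669) − 1) = 37.073292
T_max/T_min = cosh(S/(2a)) = 1.706117

a=52.503 sag=37.073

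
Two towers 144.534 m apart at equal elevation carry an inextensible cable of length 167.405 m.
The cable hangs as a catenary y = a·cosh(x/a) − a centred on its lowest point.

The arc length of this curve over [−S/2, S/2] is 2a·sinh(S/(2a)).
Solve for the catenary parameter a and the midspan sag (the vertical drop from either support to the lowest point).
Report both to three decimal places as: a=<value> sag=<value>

seed: a₀ = √(S³/(24(L−S))) = √(144.534³/(24·22.871)) = 74.166338
iter 1: u=0.974391  f(a)=+1.111e+00  f'(a)=-6.773e-01  a ← 74.166338 − (+1.111e+00/-6.773e-01) = 75.806020
iter 2: u=0.953315  f(a)=+3.790e-02  f'(a)=-6.318e-01  a ← 75.806020 − (+3.790e-02/-6.318e-01) = 75.866003
iter 3: u=0.952561  f(a)=+4.759e-05  f'(a)=-6.302e-01  a ← 75.866003 − (+4.759e-05/-6.302e-01) = 75.866078
iter 4: u=0.952560  f(a)=+7.523e-11  f'(a)=-6.302e-01  a ← 75.866078 − (+7.523e-11/-6.302e-01) = 75.866078
iter 5: u=0.952560  f(a)=+0.000e+00  f'(a)=-6.302e-01  a ← 75.866078 − (+0.000e+00/-6.302e-01) = 75.866078
converged: |Δa| < 1e-12 after 5 iterations
sag = a·(cosh(S/(2a)) − 1) = 75.866078·(cosh(0.952560) − 1) = 37.101927
T_max/T_min = cosh(S/(2a)) = 1.489045

a=75.866 sag=37.102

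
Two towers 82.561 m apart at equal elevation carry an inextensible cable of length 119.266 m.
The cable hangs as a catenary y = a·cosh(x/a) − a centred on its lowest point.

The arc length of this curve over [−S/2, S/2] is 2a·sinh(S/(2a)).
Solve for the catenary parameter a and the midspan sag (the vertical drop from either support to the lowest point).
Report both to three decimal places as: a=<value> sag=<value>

a=26.813 sag=38.570

seed: a₀ = √(S³/(24(L−S))) = √(82.561³/(24·36.705)) = 25.275176
iter 1: u=1.633243  f(a)=+5.218e+00  f'(a)=-3.757e+00  a ← 25.275176 − (+5.218e+00/-3.757e+00) = 26.664201
iter 2: u=1.548162  f(a)=+4.610e-01  f'(a)=-3.120e+00  a ← 26.664201 − (+4.610e-01/-3.120e+00) = 26.811985
iter 3: u=1.539629  f(a)=+4.370e-03  f'(a)=-3.061e+00  a ← 26.811985 − (+4.370e-03/-3.061e+00) = 26.813413
iter 4: u=1.539547  f(a)=+4.007e-07  f'(a)=-3.060e+00  a ← 26.813413 − (+4.007e-07/-3.060e+00) = 26.813413
iter 5: u=1.539547  f(a)=+0.000e+00  f'(a)=-3.060e+00  a ← 26.813413 − (+0.000e+00/-3.060e+00) = 26.813413
converged: |Δa| < 1e-12 after 5 iterations
sag = a·(cosh(S/(2a)) − 1) = 26.813413·(cosh(1.539547) − 1) = 38.570483
T_max/T_min = cosh(S/(2a)) = 2.438477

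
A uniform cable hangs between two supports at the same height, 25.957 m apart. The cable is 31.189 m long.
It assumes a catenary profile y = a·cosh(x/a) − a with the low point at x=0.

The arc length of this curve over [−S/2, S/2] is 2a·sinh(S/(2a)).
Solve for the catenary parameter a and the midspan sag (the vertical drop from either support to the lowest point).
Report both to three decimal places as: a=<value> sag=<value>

seed: a₀ = √(S³/(24(L−S))) = √(25.957³/(24·5.232)) = 11.801637
iter 1: u=1.099720  f(a)=+3.256e-01  f'(a)=-9.986e-01  a ← 11.801637 − (+3.256e-01/-9.986e-01) = 12.127725
iter 2: u=1.070151  f(a)=+1.398e-02  f'(a)=-9.145e-01  a ← 12.127725 − (+1.398e-02/-9.145e-01) = 12.143017
iter 3: u=1.068804  f(a)=+2.835e-05  f'(a)=-9.108e-01  a ← 12.143017 − (+2.835e-05/-9.108e-01) = 12.143048
iter 4: u=1.068801  f(a)=+1.171e-10  f'(a)=-9.108e-01  a ← 12.143048 − (+1.171e-10/-9.108e-01) = 12.143048
iter 5: u=1.068801  f(a)=+7.105e-15  f'(a)=-9.108e-01  a ← 12.143048 − (+7.105e-15/-9.108e-01) = 12.143048
converged: |Δa| < 1e-12 after 5 iterations
sag = a·(cosh(S/(2a)) − 1) = 12.143048·(cosh(1.068801) − 1) = 7.621618
T_max/T_min = cosh(S/(2a)) = 1.627653

a=12.143 sag=7.622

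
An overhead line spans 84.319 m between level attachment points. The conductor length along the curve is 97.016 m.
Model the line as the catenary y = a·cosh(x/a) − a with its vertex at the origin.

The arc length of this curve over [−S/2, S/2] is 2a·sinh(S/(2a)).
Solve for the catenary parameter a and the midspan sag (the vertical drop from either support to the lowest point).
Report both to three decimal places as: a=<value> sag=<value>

a=45.323 sag=21.064

seed: a₀ = √(S³/(24(L−S))) = √(84.319³/(24·12.697)) = 44.353918
iter 1: u=0.950525  f(a)=+5.861e-01  f'(a)=-6.260e-01  a ← 44.353918 − (+5.861e-01/-6.260e-01) = 45.290214
iter 2: u=0.930874  f(a)=+1.907e-02  f'(a)=-5.858e-01  a ← 45.290214 − (+1.907e-02/-5.858e-01) = 45.322770
iter 3: u=0.930206  f(a)=+2.170e-05  f'(a)=-5.845e-01  a ← 45.322770 − (+2.170e-05/-5.845e-01) = 45.322807
iter 4: u=0.930205  f(a)=+2.815e-11  f'(a)=-5.845e-01  a ← 45.322807 − (+2.815e-11/-5.845e-01) = 45.322807
iter 5: u=0.930205  f(a)=+2.842e-14  f'(a)=-5.845e-01  a ← 45.322807 − (+2.842e-14/-5.845e-01) = 45.322807
converged: |Δa| < 1e-12 after 5 iterations
sag = a·(cosh(S/(2a)) − 1) = 45.322807·(cosh(0.930205) − 1) = 21.063810
T_max/T_min = cosh(S/(2a)) = 1.464751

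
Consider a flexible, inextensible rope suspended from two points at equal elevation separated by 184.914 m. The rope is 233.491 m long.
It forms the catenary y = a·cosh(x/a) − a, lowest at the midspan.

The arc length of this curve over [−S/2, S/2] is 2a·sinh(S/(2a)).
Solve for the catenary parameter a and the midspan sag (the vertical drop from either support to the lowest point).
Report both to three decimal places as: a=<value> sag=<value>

seed: a₀ = √(S³/(24(L−S))) = √(184.914³/(24·48.577)) = 73.643382
iter 1: u=1.255469  f(a)=+3.975e+00  f'(a)=-1.539e+00  a ← 73.643382 − (+3.975e+00/-1.539e+00) = 76.225965
iter 2: u=1.212933  f(a)=+2.187e-01  f'(a)=-1.374e+00  a ← 76.225965 − (+2.187e-01/-1.374e+00) = 76.385109
iter 3: u=1.210406  f(a)=+7.471e-04  f'(a)=-1.365e+00  a ← 76.385109 − (+7.471e-04/-1.365e+00) = 76.385656
iter 4: u=1.210397  f(a)=+8.784e-09  f'(a)=-1.365e+00  a ← 76.385656 − (+8.784e-09/-1.365e+00) = 76.385656
iter 5: u=1.210397  f(a)=+2.842e-14  f'(a)=-1.365e+00  a ← 76.385656 − (+2.842e-14/-1.365e+00) = 76.385656
converged: |Δa| < 1e-12 after 5 iterations
sag = a·(cosh(S/(2a)) − 1) = 76.385656·(cosh(1.210397) − 1) = 63.128788
T_max/T_min = cosh(S/(2a)) = 1.826448

a=76.386 sag=63.129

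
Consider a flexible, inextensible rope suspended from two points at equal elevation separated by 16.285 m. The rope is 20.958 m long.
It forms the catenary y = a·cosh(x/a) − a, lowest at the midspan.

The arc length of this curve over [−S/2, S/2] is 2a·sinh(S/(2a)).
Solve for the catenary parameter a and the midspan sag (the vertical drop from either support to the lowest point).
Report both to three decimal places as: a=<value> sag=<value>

a=6.457 sag=5.852

seed: a₀ = √(S³/(24(L−S))) = √(16.285³/(24·4.673)) = 6.205519
iter 1: u=1.312138  f(a)=+4.192e-01  f'(a)=-1.782e+00  a ← 6.205519 − (+4.192e-01/-1.782e+00) = 6.440763
iter 2: u=1.264214  f(a)=+2.501e-02  f'(a)=-1.575e+00  a ← 6.440763 − (+2.501e-02/-1.575e+00) = 6.456646
iter 3: u=1.261104  f(a)=+1.016e-04  f'(a)=-1.562e+00  a ← 6.456646 − (+1.016e-04/-1.562e+00) = 6.456711
iter 4: u=1.261091  f(a)=+1.691e-09  f'(a)=-1.562e+00  a ← 6.456711 − (+1.691e-09/-1.562e+00) = 6.456711
iter 5: u=1.261091  f(a)=+3.553e-15  f'(a)=-1.562e+00  a ← 6.456711 − (+3.553e-15/-1.562e+00) = 6.456711
converged: |Δa| < 1e-12 after 5 iterations
sag = a·(cosh(S/(2a)) − 1) = 6.456711·(cosh(1.261091) − 1) = 5.851764
T_max/T_min = cosh(S/(2a)) = 1.906307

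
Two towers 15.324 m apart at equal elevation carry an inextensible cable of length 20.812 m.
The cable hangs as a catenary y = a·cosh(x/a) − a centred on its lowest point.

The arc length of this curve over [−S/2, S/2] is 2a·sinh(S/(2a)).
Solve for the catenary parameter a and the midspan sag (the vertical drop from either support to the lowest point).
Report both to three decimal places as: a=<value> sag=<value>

seed: a₀ = √(S³/(24(L−S))) = √(15.324³/(24·5.488)) = 5.226916
iter 1: u=1.465874  f(a)=+6.207e-01  f'(a)=-2.587e+00  a ← 5.226916 − (+6.207e-01/-2.587e+00) = 5.466836
iter 2: u=1.401542  f(a)=+4.530e-02  f'(a)=-2.222e+00  a ← 5.466836 − (+4.530e-02/-2.222e+00) = 5.487220
iter 3: u=1.396336  f(a)=+2.832e-04  f'(a)=-2.194e+00  a ← 5.487220 − (+2.832e-04/-2.194e+00) = 5.487349
iter 4: u=1.396303  f(a)=+1.122e-08  f'(a)=-2.194e+00  a ← 5.487349 − (+1.122e-08/-2.194e+00) = 5.487349
iter 5: u=1.396303  f(a)=+3.553e-15  f'(a)=-2.194e+00  a ← 5.487349 − (+3.553e-15/-2.194e+00) = 5.487349
converged: |Δa| < 1e-12 after 5 iterations
sag = a·(cosh(S/(2a)) − 1) = 5.487349·(cosh(1.396303) − 1) = 6.276827
T_max/T_min = cosh(S/(2a)) = 2.143872

a=5.487 sag=6.277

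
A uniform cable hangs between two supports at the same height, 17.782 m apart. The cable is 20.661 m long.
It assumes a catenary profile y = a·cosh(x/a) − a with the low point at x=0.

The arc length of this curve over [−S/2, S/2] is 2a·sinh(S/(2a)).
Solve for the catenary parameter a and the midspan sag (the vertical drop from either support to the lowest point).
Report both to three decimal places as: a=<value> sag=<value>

a=9.232 sag=4.623

seed: a₀ = √(S³/(24(L−S))) = √(17.782³/(24·2.879)) = 9.020788
iter 1: u=0.985612  f(a)=+1.431e-01  f'(a)=-7.025e-01  a ← 9.020788 − (+1.431e-01/-7.025e-01) = 9.224511
iter 2: u=0.963845  f(a)=+4.992e-03  f'(a)=-6.543e-01  a ← 9.224511 − (+4.992e-03/-6.543e-01) = 9.232141
iter 3: u=0.963049  f(a)=+6.559e-06  f'(a)=-6.525e-01  a ← 9.232141 − (+6.559e-06/-6.525e-01) = 9.232151
iter 4: u=0.963048  f(a)=+1.136e-11  f'(a)=-6.525e-01  a ← 9.232151 − (+1.136e-11/-6.525e-01) = 9.232151
iter 5: u=0.963048  f(a)=+0.000e+00  f'(a)=-6.525e-01  a ← 9.232151 − (+0.000e+00/-6.525e-01) = 9.232151
converged: |Δa| < 1e-12 after 5 iterations
sag = a·(cosh(S/(2a)) − 1) = 9.232151·(cosh(0.963048) − 1) = 4.622518
T_max/T_min = cosh(S/(2a)) = 1.500698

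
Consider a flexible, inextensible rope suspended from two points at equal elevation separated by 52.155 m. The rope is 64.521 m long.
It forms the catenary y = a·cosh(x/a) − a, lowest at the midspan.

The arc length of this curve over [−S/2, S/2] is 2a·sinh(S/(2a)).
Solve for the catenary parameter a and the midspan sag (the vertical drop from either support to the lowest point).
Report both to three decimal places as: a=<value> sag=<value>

seed: a₀ = √(S³/(24(L−S))) = √(52.155³/(24·12.366)) = 21.863701
iter 1: u=1.192730  f(a)=+9.100e-01  f'(a)=-1.301e+00  a ← 21.863701 − (+9.100e-01/-1.301e+00) = 22.563417
iter 2: u=1.155742  f(a)=+4.551e-02  f'(a)=-1.173e+00  a ← 22.563417 − (+4.551e-02/-1.173e+00) = 22.602203
iter 3: u=1.153759  f(a)=+1.271e-04  f'(a)=-1.167e+00  a ← 22.602203 − (+1.271e-04/-1.167e+00) = 22.602312
iter 4: u=1.153754  f(a)=+9.974e-10  f'(a)=-1.167e+00  a ← 22.602312 − (+9.974e-10/-1.167e+00) = 22.602312
iter 5: u=1.153754  f(a)=-1.421e-14  f'(a)=-1.167e+00  a ← 22.602312 − (-1.421e-14/-1.167e+00) = 22.602312
converged: |Δa| < 1e-12 after 5 iterations
sag = a·(cosh(S/(2a)) − 1) = 22.602312·(cosh(1.153754) − 1) = 16.788097
T_max/T_min = cosh(S/(2a)) = 1.742760

a=22.602 sag=16.788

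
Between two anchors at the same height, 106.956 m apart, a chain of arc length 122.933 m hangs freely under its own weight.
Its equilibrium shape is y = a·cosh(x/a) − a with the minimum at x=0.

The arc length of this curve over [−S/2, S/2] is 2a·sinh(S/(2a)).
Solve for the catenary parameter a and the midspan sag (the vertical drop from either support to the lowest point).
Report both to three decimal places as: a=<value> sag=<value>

a=57.712 sag=26.602

seed: a₀ = √(S³/(24(L−S))) = √(106.956³/(24·15.977)) = 56.487778
iter 1: u=0.946718  f(a)=+7.315e-01  f'(a)=-6.180e-01  a ← 56.487778 − (+7.315e-01/-6.180e-01) = 57.671312
iter 2: u=0.927289  f(a)=+2.362e-02  f'(a)=-5.787e-01  a ← 57.671312 − (+2.362e-02/-5.787e-01) = 57.712129
iter 3: u=0.926634  f(a)=+2.645e-05  f'(a)=-5.774e-01  a ← 57.712129 − (+2.645e-05/-5.774e-01) = 57.712175
iter 4: u=0.926633  f(a)=+3.330e-11  f'(a)=-5.774e-01  a ← 57.712175 − (+3.330e-11/-5.774e-01) = 57.712175
converged: |Δa| < 1e-12 after 4 iterations
sag = a·(cosh(S/(2a)) − 1) = 57.712175·(cosh(0.926633) − 1) = 26.601678
T_max/T_min = cosh(S/(2a)) = 1.460937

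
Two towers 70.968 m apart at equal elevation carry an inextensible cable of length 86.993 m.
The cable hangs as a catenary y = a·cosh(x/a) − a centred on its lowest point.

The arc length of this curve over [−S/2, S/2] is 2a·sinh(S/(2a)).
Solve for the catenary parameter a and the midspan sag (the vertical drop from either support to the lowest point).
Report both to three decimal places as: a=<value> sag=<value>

a=31.468 sag=22.218

seed: a₀ = √(S³/(24(L−S))) = √(70.968³/(24·16.025)) = 30.485211
iter 1: u=1.163974  f(a)=+1.121e+00  f'(a)=-1.201e+00  a ← 30.485211 − (+1.121e+00/-1.201e+00) = 31.418934
iter 2: u=1.129383  f(a)=+5.358e-02  f'(a)=-1.089e+00  a ← 31.418934 − (+5.358e-02/-1.089e+00) = 31.468152
iter 3: u=1.127616  f(a)=+1.359e-04  f'(a)=-1.083e+00  a ← 31.468152 − (+1.359e-04/-1.083e+00) = 31.468277
iter 4: u=1.127612  f(a)=+8.796e-10  f'(a)=-1.083e+00  a ← 31.468277 − (+8.796e-10/-1.083e+00) = 31.468277
iter 5: u=1.127612  f(a)=-1.421e-14  f'(a)=-1.083e+00  a ← 31.468277 − (-1.421e-14/-1.083e+00) = 31.468277
converged: |Δa| < 1e-12 after 5 iterations
sag = a·(cosh(S/(2a)) − 1) = 31.468277·(cosh(1.127612) − 1) = 22.217829
T_max/T_min = cosh(S/(2a)) = 1.706039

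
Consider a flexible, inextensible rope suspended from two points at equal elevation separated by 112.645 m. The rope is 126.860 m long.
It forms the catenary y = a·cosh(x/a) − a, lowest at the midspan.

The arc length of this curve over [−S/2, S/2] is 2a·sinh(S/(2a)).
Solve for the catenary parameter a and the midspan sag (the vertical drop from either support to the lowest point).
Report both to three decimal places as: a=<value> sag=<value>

seed: a₀ = √(S³/(24(L−S))) = √(112.645³/(24·14.215)) = 64.727499
iter 1: u=0.870148  f(a)=+5.480e-01  f'(a)=-4.734e-01  a ← 64.727499 − (+5.480e-01/-4.734e-01) = 65.884999
iter 2: u=0.854861  f(a)=+1.504e-02  f'(a)=-4.477e-01  a ← 65.884999 − (+1.504e-02/-4.477e-01) = 65.918600
iter 3: u=0.854425  f(a)=+1.205e-05  f'(a)=-4.470e-01  a ← 65.918600 − (+1.205e-05/-4.470e-01) = 65.918627
iter 4: u=0.854425  f(a)=+7.731e-12  f'(a)=-4.470e-01  a ← 65.918627 − (+7.731e-12/-4.470e-01) = 65.918627
converged: |Δa| < 1e-12 after 4 iterations
sag = a·(cosh(S/(2a)) − 1) = 65.918627·(cosh(0.854425) − 1) = 25.561591
T_max/T_min = cosh(S/(2a)) = 1.387775

a=65.919 sag=25.562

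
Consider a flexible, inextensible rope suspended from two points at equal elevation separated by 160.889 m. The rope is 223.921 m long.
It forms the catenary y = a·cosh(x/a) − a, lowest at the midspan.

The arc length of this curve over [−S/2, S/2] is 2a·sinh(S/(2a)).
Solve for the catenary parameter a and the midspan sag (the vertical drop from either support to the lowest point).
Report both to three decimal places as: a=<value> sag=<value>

seed: a₀ = √(S³/(24(L−S))) = √(160.889³/(24·63.032)) = 52.469070
iter 1: u=1.533179  f(a)=+7.837e+00  f'(a)=-3.017e+00  a ← 52.469070 − (+7.837e+00/-3.017e+00) = 55.066644
iter 2: u=1.460857  f(a)=+6.196e-01  f'(a)=-2.557e+00  a ← 55.066644 − (+6.196e-01/-2.557e+00) = 55.308927
iter 3: u=1.454458  f(a)=+4.607e-03  f'(a)=-2.519e+00  a ← 55.308927 − (+4.607e-03/-2.519e+00) = 55.310756
iter 4: u=1.454410  f(a)=+2.589e-07  f'(a)=-2.519e+00  a ← 55.310756 − (+2.589e-07/-2.519e+00) = 55.310756
iter 5: u=1.454410  f(a)=+0.000e+00  f'(a)=-2.519e+00  a ← 55.310756 − (+0.000e+00/-2.519e+00) = 55.310756
converged: |Δa| < 1e-12 after 5 iterations
sag = a·(cosh(S/(2a)) − 1) = 55.310756·(cosh(1.454410) − 1) = 69.566917
T_max/T_min = cosh(S/(2a)) = 2.257747

a=55.311 sag=69.567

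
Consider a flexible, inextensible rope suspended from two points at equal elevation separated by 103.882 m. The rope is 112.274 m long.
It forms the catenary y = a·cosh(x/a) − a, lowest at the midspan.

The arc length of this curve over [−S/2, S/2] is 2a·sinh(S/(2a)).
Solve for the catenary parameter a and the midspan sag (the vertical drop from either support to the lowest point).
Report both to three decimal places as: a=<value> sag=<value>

seed: a₀ = √(S³/(24(L−S))) = √(103.882³/(24·8.392)) = 74.605715
iter 1: u=0.696207  f(a)=+2.057e-01  f'(a)=-2.361e-01  a ← 74.605715 − (+2.057e-01/-2.361e-01) = 75.477277
iter 2: u=0.688167  f(a)=+3.661e-03  f'(a)=-2.277e-01  a ← 75.477277 − (+3.661e-03/-2.277e-01) = 75.493353
iter 3: u=0.688021  f(a)=+1.206e-06  f'(a)=-2.276e-01  a ← 75.493353 − (+1.206e-06/-2.276e-01) = 75.493358
iter 4: u=0.688021  f(a)=+1.421e-13  f'(a)=-2.276e-01  a ← 75.493358 − (+1.421e-13/-2.276e-01) = 75.493358
converged: |Δa| < 1e-12 after 4 iterations
sag = a·(cosh(S/(2a)) − 1) = 75.493358·(cosh(0.688021) − 1) = 18.584322
T_max/T_min = cosh(S/(2a)) = 1.246172

a=75.493 sag=18.584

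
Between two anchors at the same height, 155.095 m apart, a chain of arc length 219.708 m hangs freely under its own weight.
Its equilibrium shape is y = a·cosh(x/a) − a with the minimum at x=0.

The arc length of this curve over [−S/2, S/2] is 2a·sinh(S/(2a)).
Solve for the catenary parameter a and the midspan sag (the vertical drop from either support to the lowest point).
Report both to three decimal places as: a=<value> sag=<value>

seed: a₀ = √(S³/(24(L−S))) = √(155.095³/(24·64.613)) = 49.049109
iter 1: u=1.581018  f(a)=+8.573e+00  f'(a)=-3.355e+00  a ← 49.049109 − (+8.573e+00/-3.355e+00) = 51.604592
iter 2: u=1.502725  f(a)=+7.156e-01  f'(a)=-2.816e+00  a ← 51.604592 − (+7.156e-01/-2.816e+00) = 51.858689
iter 3: u=1.495362  f(a)=+5.988e-03  f'(a)=-2.769e+00  a ← 51.858689 − (+5.988e-03/-2.769e+00) = 51.860851
iter 4: u=1.495299  f(a)=+4.271e-07  f'(a)=-2.769e+00  a ← 51.860851 − (+4.271e-07/-2.769e+00) = 51.860851
iter 5: u=1.495299  f(a)=+2.842e-14  f'(a)=-2.769e+00  a ← 51.860851 − (+2.842e-14/-2.769e+00) = 51.860851
converged: |Δa| < 1e-12 after 5 iterations
sag = a·(cosh(S/(2a)) − 1) = 51.860851·(cosh(1.495299) − 1) = 69.619391
T_max/T_min = cosh(S/(2a)) = 2.342427

a=51.861 sag=69.619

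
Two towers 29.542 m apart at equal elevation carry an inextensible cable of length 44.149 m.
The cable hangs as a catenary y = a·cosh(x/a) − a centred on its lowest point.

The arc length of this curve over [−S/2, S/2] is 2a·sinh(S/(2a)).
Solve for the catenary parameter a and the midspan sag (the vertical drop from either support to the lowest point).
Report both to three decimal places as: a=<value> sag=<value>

a=9.151 sag=14.745

seed: a₀ = √(S³/(24(L−S))) = √(29.542³/(24·14.607)) = 8.575781
iter 1: u=1.722409  f(a)=+2.326e+00  f'(a)=-4.530e+00  a ← 8.575781 − (+2.326e+00/-4.530e+00) = 9.089262
iter 2: u=1.625104  f(a)=+2.253e-01  f'(a)=-3.692e+00  a ← 9.089262 − (+2.253e-01/-3.692e+00) = 9.150292
iter 3: u=1.614265  f(a)=+2.614e-03  f'(a)=-3.607e+00  a ← 9.150292 − (+2.614e-03/-3.607e+00) = 9.151017
iter 4: u=1.614138  f(a)=+3.609e-07  f'(a)=-3.606e+00  a ← 9.151017 − (+3.609e-07/-3.606e+00) = 9.151017
iter 5: u=1.614138  f(a)=+1.421e-14  f'(a)=-3.606e+00  a ← 9.151017 − (+1.421e-14/-3.606e+00) = 9.151017
converged: |Δa| < 1e-12 after 5 iterations
sag = a·(cosh(S/(2a)) − 1) = 9.151017·(cosh(1.614138) − 1) = 14.745105
T_max/T_min = cosh(S/(2a)) = 2.611308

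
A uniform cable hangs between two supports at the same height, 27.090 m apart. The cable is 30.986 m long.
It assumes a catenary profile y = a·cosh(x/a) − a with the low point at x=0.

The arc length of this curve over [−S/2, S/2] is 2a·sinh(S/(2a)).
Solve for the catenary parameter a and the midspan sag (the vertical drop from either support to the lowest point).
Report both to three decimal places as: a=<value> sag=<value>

seed: a₀ = √(S³/(24(L−S))) = √(27.090³/(24·3.896)) = 14.581373
iter 1: u=0.928925  f(a)=+1.716e-01  f'(a)=-5.819e-01  a ← 14.581373 − (+1.716e-01/-5.819e-01) = 14.876231
iter 2: u=0.910513  f(a)=+5.343e-03  f'(a)=-5.462e-01  a ← 14.876231 − (+5.343e-03/-5.462e-01) = 14.886012
iter 3: u=0.909915  f(a)=+5.549e-06  f'(a)=-5.451e-01  a ← 14.886012 − (+5.549e-06/-5.451e-01) = 14.886023
iter 4: u=0.909914  f(a)=+5.993e-12  f'(a)=-5.451e-01  a ← 14.886023 − (+5.993e-12/-5.451e-01) = 14.886023
converged: |Δa| < 1e-12 after 4 iterations
sag = a·(cosh(S/(2a)) − 1) = 14.886023·(cosh(0.909914) − 1) = 6.599478
T_max/T_min = cosh(S/(2a)) = 1.443334

a=14.886 sag=6.599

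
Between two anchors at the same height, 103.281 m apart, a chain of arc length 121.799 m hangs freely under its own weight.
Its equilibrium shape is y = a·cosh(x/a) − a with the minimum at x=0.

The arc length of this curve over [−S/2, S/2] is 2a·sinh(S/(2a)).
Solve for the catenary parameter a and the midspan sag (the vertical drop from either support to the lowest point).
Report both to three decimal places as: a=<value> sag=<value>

seed: a₀ = √(S³/(24(L−S))) = √(103.281³/(24·18.518)) = 49.788379
iter 1: u=1.037200  f(a)=+1.022e+00  f'(a)=-8.270e-01  a ← 49.788379 − (+1.022e+00/-8.270e-01) = 51.024087
iter 2: u=1.012081  f(a)=+3.928e-02  f'(a)=-7.646e-01  a ← 51.024087 − (+3.928e-02/-7.646e-01) = 51.075468
iter 3: u=1.011063  f(a)=+6.318e-05  f'(a)=-7.621e-01  a ← 51.075468 − (+6.318e-05/-7.621e-01) = 51.075551
iter 4: u=1.011061  f(a)=+1.640e-10  f'(a)=-7.621e-01  a ← 51.075551 − (+1.640e-10/-7.621e-01) = 51.075551
iter 5: u=1.011061  f(a)=+1.421e-14  f'(a)=-7.621e-01  a ← 51.075551 − (+1.421e-14/-7.621e-01) = 51.075551
converged: |Δa| < 1e-12 after 5 iterations
sag = a·(cosh(S/(2a)) − 1) = 51.075551·(cosh(1.011061) − 1) = 28.406906
T_max/T_min = cosh(S/(2a)) = 1.556174

a=51.076 sag=28.407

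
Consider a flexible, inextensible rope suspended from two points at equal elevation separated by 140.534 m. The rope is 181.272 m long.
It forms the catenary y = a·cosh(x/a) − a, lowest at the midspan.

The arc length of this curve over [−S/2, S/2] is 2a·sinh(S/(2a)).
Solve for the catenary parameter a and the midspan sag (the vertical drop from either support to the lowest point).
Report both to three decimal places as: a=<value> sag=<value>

seed: a₀ = √(S³/(24(L−S))) = √(140.534³/(24·40.738)) = 53.280297
iter 1: u=1.318818  f(a)=+3.693e+00  f'(a)=-1.812e+00  a ← 53.280297 − (+3.693e+00/-1.812e+00) = 55.318146
iter 2: u=1.270234  f(a)=+2.224e-01  f'(a)=-1.600e+00  a ← 55.318146 − (+2.224e-01/-1.600e+00) = 55.457186
iter 3: u=1.267049  f(a)=+9.215e-04  f'(a)=-1.587e+00  a ← 55.457186 − (+9.215e-04/-1.587e+00) = 55.457767
iter 4: u=1.267036  f(a)=+1.596e-08  f'(a)=-1.587e+00  a ← 55.457767 − (+1.596e-08/-1.587e+00) = 55.457767
iter 5: u=1.267036  f(a)=+2.842e-14  f'(a)=-1.587e+00  a ← 55.457767 − (+2.842e-14/-1.587e+00) = 55.457767
converged: |Δa| < 1e-12 after 5 iterations
sag = a·(cosh(S/(2a)) − 1) = 55.457767·(cosh(1.267036) − 1) = 50.798755
T_max/T_min = cosh(S/(2a)) = 1.915990

a=55.458 sag=50.799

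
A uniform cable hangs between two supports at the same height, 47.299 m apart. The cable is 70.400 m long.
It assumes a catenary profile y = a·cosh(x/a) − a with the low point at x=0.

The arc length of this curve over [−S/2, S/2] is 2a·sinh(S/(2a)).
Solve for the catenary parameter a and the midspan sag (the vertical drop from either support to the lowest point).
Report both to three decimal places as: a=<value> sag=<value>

seed: a₀ = √(S³/(24(L−S))) = √(47.299³/(24·23.101)) = 13.815192
iter 1: u=1.711847  f(a)=+3.631e+00  f'(a)=-4.433e+00  a ← 13.815192 − (+3.631e+00/-4.433e+00) = 14.634304
iter 2: u=1.616032  f(a)=+3.480e-01  f'(a)=-3.620e+00  a ← 14.634304 − (+3.480e-01/-3.620e+00) = 14.730420
iter 3: u=1.605487  f(a)=+3.944e-03  f'(a)=-3.539e+00  a ← 14.730420 − (+3.944e-03/-3.539e+00) = 14.731535
iter 4: u=1.605366  f(a)=+5.194e-07  f'(a)=-3.538e+00  a ← 14.731535 − (+5.194e-07/-3.538e+00) = 14.731535
iter 5: u=1.605366  f(a)=+0.000e+00  f'(a)=-3.538e+00  a ← 14.731535 − (+0.000e+00/-3.538e+00) = 14.731535
converged: |Δa| < 1e-12 after 5 iterations
sag = a·(cosh(S/(2a)) − 1) = 14.731535·(cosh(1.605366) − 1) = 23.426795
T_max/T_min = cosh(S/(2a)) = 2.590248

a=14.732 sag=23.427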